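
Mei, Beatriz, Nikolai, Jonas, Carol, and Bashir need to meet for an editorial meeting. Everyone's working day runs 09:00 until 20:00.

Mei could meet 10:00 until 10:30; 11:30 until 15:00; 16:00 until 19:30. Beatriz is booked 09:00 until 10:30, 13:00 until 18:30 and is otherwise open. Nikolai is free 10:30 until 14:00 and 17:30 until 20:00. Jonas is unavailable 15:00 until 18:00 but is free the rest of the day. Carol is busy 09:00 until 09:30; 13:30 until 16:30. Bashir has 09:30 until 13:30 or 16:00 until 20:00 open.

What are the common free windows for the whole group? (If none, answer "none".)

11:30-13:00, 18:30-19:30

Mei free: 10:00-10:30, 11:30-15:00, 16:00-19:30.
Beatriz free: 10:30-13:00, 18:30-20:00 (invert busy blocks within the working day).
Nikolai free: 10:30-14:00, 17:30-20:00.
Jonas free: 09:00-15:00, 18:00-20:00 (invert busy blocks within the working day).
Carol free: 09:30-13:30, 16:30-20:00 (invert busy blocks within the working day).
Bashir free: 09:30-13:30, 16:00-20:00.
Mei ∩ Beatriz: 11:30-13:00, 18:30-19:30.
Mei ∩ Beatriz ∩ Nikolai: 11:30-13:00, 18:30-19:30.
Mei ∩ Beatriz ∩ Nikolai ∩ Jonas: 11:30-13:00, 18:30-19:30.
Mei ∩ Beatriz ∩ Nikolai ∩ Jonas ∩ Carol: 11:30-13:00, 18:30-19:30.
Mei ∩ Beatriz ∩ Nikolai ∩ Jonas ∩ Carol ∩ Bashir: 11:30-13:00, 18:30-19:30.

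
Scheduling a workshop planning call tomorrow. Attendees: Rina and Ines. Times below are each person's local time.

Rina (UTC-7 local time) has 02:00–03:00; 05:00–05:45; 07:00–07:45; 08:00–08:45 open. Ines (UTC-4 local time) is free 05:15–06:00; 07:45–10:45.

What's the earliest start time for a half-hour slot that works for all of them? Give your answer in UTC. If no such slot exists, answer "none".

Rina in UTC: 09:00-10:00, 12:00-12:45, 14:00-14:45, 15:00-15:45 (add 7h to convert from UTC-7).
Ines in UTC: 09:15-10:00, 11:45-14:45 (add 4h to convert from UTC-4).
Rina ∩ Ines: 09:15-10:00, 12:00-12:45, 14:00-14:45.
Those are the intersection windows.
The first common window of at least 30 minutes is 09:15-10:00, so the earliest start is 09:15.

09:15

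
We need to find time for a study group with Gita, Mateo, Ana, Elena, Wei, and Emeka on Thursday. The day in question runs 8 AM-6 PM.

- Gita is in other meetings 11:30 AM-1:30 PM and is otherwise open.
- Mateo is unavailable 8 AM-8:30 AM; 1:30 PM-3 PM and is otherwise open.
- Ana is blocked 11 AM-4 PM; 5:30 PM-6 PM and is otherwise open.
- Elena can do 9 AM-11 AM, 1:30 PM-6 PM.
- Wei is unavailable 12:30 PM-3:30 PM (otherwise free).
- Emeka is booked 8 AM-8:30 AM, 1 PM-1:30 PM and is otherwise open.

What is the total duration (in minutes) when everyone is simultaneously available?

Gita free: 08:00-11:30, 13:30-18:00 (invert busy blocks within the working day).
Mateo free: 08:30-13:30, 15:00-18:00 (invert busy blocks within the working day).
Ana free: 08:00-11:00, 16:00-17:30 (invert busy blocks within the working day).
Elena free: 09:00-11:00, 13:30-18:00.
Wei free: 08:00-12:30, 15:30-18:00 (invert busy blocks within the working day).
Emeka free: 08:30-13:00, 13:30-18:00 (invert busy blocks within the working day).
Gita ∩ Mateo: 08:30-11:30, 15:00-18:00.
Gita ∩ Mateo ∩ Ana: 08:30-11:00, 16:00-17:30.
Gita ∩ Mateo ∩ Ana ∩ Elena: 09:00-11:00, 16:00-17:30.
Gita ∩ Mateo ∩ Ana ∩ Elena ∩ Wei: 09:00-11:00, 16:00-17:30.
Gita ∩ Mateo ∩ Ana ∩ Elena ∩ Wei ∩ Emeka: 09:00-11:00, 16:00-17:30.
Those are the intersection windows.
Summing the common windows: 120 + 90 = 210 minutes.

210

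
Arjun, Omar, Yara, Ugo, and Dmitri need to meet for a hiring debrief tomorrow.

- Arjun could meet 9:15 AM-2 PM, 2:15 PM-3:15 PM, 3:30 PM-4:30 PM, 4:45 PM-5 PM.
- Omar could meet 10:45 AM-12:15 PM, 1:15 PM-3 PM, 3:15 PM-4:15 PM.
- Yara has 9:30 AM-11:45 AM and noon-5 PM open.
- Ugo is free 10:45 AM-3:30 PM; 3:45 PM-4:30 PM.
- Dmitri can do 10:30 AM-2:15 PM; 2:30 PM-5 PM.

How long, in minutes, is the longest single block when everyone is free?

60

Arjun ∩ Omar: 10:45-12:15, 13:15-14:00, 14:15-15:00, 15:30-16:15.
Arjun ∩ Omar ∩ Yara: 10:45-11:45, 12:00-12:15, 13:15-14:00, 14:15-15:00, 15:30-16:15.
Arjun ∩ Omar ∩ Yara ∩ Ugo: 10:45-11:45, 12:00-12:15, 13:15-14:00, 14:15-15:00, 15:45-16:15.
Arjun ∩ Omar ∩ Yara ∩ Ugo ∩ Dmitri: 10:45-11:45, 12:00-12:15, 13:15-14:00, 14:30-15:00, 15:45-16:15.
Those are the intersection windows.
The longest is 10:45-11:45 at 60 minutes.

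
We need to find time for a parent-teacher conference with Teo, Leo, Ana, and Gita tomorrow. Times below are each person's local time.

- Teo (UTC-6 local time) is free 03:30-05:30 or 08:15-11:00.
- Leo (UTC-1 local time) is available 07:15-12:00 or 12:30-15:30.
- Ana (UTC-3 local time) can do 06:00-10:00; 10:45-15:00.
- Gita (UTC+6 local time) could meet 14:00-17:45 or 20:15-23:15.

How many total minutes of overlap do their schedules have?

255

Teo in UTC: 09:30-11:30, 14:15-17:00 (add 6h to convert from UTC-6).
Leo in UTC: 08:15-13:00, 13:30-16:30 (add 1h to convert from UTC-1).
Ana in UTC: 09:00-13:00, 13:45-18:00 (add 3h to convert from UTC-3).
Gita in UTC: 08:00-11:45, 14:15-17:15 (subtract 6h to convert from UTC+6).
Teo ∩ Leo: 09:30-11:30, 14:15-16:30.
Teo ∩ Leo ∩ Ana: 09:30-11:30, 14:15-16:30.
Teo ∩ Leo ∩ Ana ∩ Gita: 09:30-11:30, 14:15-16:30.
Summing the common windows: 120 + 135 = 255 minutes.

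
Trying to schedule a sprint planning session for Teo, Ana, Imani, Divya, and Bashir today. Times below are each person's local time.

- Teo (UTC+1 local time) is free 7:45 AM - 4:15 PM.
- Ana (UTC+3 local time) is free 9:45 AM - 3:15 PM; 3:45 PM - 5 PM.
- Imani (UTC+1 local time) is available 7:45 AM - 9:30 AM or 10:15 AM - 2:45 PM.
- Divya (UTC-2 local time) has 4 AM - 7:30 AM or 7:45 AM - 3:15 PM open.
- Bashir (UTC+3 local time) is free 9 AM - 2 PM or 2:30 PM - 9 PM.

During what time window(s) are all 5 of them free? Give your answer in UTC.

06:45-08:30, 09:15-09:30, 09:45-11:00, 11:30-12:15, 12:45-13:45

Teo in UTC: 06:45-15:15 (subtract 1h to convert from UTC+1).
Ana in UTC: 06:45-12:15, 12:45-14:00 (subtract 3h to convert from UTC+3).
Imani in UTC: 06:45-08:30, 09:15-13:45 (subtract 1h to convert from UTC+1).
Divya in UTC: 06:00-09:30, 09:45-17:15 (add 2h to convert from UTC-2).
Bashir in UTC: 06:00-11:00, 11:30-18:00 (subtract 3h to convert from UTC+3).
Teo ∩ Ana: 06:45-12:15, 12:45-14:00.
Teo ∩ Ana ∩ Imani: 06:45-08:30, 09:15-12:15, 12:45-13:45.
Teo ∩ Ana ∩ Imani ∩ Divya: 06:45-08:30, 09:15-09:30, 09:45-12:15, 12:45-13:45.
Teo ∩ Ana ∩ Imani ∩ Divya ∩ Bashir: 06:45-08:30, 09:15-09:30, 09:45-11:00, 11:30-12:15, 12:45-13:45.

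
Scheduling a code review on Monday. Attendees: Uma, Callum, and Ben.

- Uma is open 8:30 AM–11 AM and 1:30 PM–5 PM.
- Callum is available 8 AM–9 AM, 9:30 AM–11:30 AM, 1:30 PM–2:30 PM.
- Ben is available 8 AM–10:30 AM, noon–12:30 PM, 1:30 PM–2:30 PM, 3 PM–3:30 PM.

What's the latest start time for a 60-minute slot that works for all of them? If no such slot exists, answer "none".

13:30

Uma ∩ Callum: 08:30-09:00, 09:30-11:00, 13:30-14:30.
Uma ∩ Callum ∩ Ben: 08:30-09:00, 09:30-10:30, 13:30-14:30.
Those are the intersection windows.
The last common window of at least 60 minutes is 13:30-14:30; a 60-minute meeting can start as late as 13:30 and still end by 14:30.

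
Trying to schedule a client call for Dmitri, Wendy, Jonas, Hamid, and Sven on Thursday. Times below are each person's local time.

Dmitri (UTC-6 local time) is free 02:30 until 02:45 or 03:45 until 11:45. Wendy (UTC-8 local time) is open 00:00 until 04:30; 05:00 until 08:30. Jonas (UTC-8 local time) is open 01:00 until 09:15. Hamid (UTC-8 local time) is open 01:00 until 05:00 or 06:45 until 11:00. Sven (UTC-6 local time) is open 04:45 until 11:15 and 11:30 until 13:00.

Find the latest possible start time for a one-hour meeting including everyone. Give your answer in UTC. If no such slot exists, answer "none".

Dmitri in UTC: 08:30-08:45, 09:45-17:45 (add 6h to convert from UTC-6).
Wendy in UTC: 08:00-12:30, 13:00-16:30 (add 8h to convert from UTC-8).
Jonas in UTC: 09:00-17:15 (add 8h to convert from UTC-8).
Hamid in UTC: 09:00-13:00, 14:45-19:00 (add 8h to convert from UTC-8).
Sven in UTC: 10:45-17:15, 17:30-19:00 (add 6h to convert from UTC-6).
Dmitri ∩ Wendy: 08:30-08:45, 09:45-12:30, 13:00-16:30.
Dmitri ∩ Wendy ∩ Jonas: 09:45-12:30, 13:00-16:30.
Dmitri ∩ Wendy ∩ Jonas ∩ Hamid: 09:45-12:30, 14:45-16:30.
Dmitri ∩ Wendy ∩ Jonas ∩ Hamid ∩ Sven: 10:45-12:30, 14:45-16:30.
The last common window of at least 60 minutes is 14:45-16:30; a 60-minute meeting can start as late as 15:30 and still end by 16:30.

15:30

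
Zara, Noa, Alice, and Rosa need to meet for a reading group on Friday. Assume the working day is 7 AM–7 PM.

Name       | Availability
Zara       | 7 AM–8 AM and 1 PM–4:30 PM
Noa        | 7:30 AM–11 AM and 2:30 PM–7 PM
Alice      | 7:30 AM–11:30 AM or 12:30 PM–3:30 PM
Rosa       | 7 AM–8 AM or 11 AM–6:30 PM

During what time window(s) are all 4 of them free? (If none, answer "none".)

Zara ∩ Noa: 07:30-08:00, 14:30-16:30.
Zara ∩ Noa ∩ Alice: 07:30-08:00, 14:30-15:30.
Zara ∩ Noa ∩ Alice ∩ Rosa: 07:30-08:00, 14:30-15:30.

07:30-08:00, 14:30-15:30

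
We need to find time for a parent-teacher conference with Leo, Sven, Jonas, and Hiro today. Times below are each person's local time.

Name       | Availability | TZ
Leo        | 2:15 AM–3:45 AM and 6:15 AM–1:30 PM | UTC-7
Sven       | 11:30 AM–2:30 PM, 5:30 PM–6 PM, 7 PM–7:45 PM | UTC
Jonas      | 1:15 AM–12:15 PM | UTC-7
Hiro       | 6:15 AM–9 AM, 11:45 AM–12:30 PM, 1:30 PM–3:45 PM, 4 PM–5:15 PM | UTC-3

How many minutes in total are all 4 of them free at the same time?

Leo in UTC: 09:15-10:45, 13:15-20:30 (add 7h to convert from UTC-7).
Sven in UTC: 11:30-14:30, 17:30-18:00, 19:00-19:45.
Jonas in UTC: 08:15-19:15 (add 7h to convert from UTC-7).
Hiro in UTC: 09:15-12:00, 14:45-15:30, 16:30-18:45, 19:00-20:15 (add 3h to convert from UTC-3).
Leo ∩ Sven: 13:15-14:30, 17:30-18:00, 19:00-19:45.
Leo ∩ Sven ∩ Jonas: 13:15-14:30, 17:30-18:00, 19:00-19:15.
Leo ∩ Sven ∩ Jonas ∩ Hiro: 17:30-18:00, 19:00-19:15.
Summing the common windows: 30 + 15 = 45 minutes.

45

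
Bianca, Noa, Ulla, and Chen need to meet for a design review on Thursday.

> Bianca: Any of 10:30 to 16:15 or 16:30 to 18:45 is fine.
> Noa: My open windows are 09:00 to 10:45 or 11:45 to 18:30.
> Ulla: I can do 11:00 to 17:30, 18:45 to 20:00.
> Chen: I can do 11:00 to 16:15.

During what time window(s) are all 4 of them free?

11:45-16:15

Bianca ∩ Noa: 10:30-10:45, 11:45-16:15, 16:30-18:30.
Bianca ∩ Noa ∩ Ulla: 11:45-16:15, 16:30-17:30.
Bianca ∩ Noa ∩ Ulla ∩ Chen: 11:45-16:15.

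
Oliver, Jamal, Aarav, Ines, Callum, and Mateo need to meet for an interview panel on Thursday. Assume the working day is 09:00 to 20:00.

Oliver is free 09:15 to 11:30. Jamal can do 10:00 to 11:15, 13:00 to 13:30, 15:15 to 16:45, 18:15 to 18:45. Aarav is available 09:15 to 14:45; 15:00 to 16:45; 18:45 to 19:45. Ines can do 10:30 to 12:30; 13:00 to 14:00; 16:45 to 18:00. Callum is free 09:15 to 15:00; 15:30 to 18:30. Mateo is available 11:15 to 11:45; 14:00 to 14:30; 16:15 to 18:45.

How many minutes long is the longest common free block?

Oliver ∩ Jamal: 10:00-11:15.
Oliver ∩ Jamal ∩ Aarav: 10:00-11:15.
Oliver ∩ Jamal ∩ Aarav ∩ Ines: 10:30-11:15.
Oliver ∩ Jamal ∩ Aarav ∩ Ines ∩ Callum: 10:30-11:15.
Oliver ∩ Jamal ∩ Aarav ∩ Ines ∩ Callum ∩ Mateo: ∅.
There is no time when everyone is free.
No common window exists, so the longest block is 0 minutes.

0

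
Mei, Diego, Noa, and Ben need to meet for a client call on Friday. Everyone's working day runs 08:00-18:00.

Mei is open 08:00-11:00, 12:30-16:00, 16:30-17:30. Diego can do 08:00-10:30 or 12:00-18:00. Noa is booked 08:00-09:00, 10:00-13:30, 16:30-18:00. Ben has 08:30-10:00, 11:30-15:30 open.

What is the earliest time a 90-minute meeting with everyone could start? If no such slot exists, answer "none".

13:30

Mei free: 08:00-11:00, 12:30-16:00, 16:30-17:30.
Diego free: 08:00-10:30, 12:00-18:00.
Noa free: 09:00-10:00, 13:30-16:30 (invert busy blocks within the working day).
Ben free: 08:30-10:00, 11:30-15:30.
Mei ∩ Diego: 08:00-10:30, 12:30-16:00, 16:30-17:30.
Mei ∩ Diego ∩ Noa: 09:00-10:00, 13:30-16:00.
Mei ∩ Diego ∩ Noa ∩ Ben: 09:00-10:00, 13:30-15:30.
The first common window of at least 90 minutes is 13:30-15:30, so the earliest start is 13:30.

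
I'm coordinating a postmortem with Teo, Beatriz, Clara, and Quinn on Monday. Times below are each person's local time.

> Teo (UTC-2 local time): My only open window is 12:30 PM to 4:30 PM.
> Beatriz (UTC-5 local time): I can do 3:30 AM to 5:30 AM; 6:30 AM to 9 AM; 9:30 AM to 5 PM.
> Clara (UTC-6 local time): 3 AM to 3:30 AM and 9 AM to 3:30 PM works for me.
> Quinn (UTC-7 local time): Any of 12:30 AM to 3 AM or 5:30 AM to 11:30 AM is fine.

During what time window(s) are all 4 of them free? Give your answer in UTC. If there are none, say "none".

15:00-18:30

Teo in UTC: 14:30-18:30 (add 2h to convert from UTC-2).
Beatriz in UTC: 08:30-10:30, 11:30-14:00, 14:30-22:00 (add 5h to convert from UTC-5).
Clara in UTC: 09:00-09:30, 15:00-21:30 (add 6h to convert from UTC-6).
Quinn in UTC: 07:30-10:00, 12:30-18:30 (add 7h to convert from UTC-7).
Teo ∩ Beatriz: 14:30-18:30.
Teo ∩ Beatriz ∩ Clara: 15:00-18:30.
Teo ∩ Beatriz ∩ Clara ∩ Quinn: 15:00-18:30.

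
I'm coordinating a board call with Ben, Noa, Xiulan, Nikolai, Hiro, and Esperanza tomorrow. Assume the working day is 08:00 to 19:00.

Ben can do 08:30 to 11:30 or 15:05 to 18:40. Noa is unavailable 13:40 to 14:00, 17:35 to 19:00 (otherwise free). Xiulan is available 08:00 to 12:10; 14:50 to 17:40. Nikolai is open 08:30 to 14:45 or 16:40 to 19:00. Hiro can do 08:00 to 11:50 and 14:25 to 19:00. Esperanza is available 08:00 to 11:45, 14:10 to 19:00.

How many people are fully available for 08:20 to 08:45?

4

Ben free: 08:30-11:30, 15:05-18:40.
Noa free: 08:00-13:40, 14:00-17:35 (invert busy blocks within the working day).
Xiulan free: 08:00-12:10, 14:50-17:40.
Nikolai free: 08:30-14:45, 16:40-19:00.
Hiro free: 08:00-11:50, 14:25-19:00.
Esperanza free: 08:00-11:45, 14:10-19:00.
Noa, Xiulan, Hiro, and Esperanza can make the full 08:20-08:45 slot — that's 4.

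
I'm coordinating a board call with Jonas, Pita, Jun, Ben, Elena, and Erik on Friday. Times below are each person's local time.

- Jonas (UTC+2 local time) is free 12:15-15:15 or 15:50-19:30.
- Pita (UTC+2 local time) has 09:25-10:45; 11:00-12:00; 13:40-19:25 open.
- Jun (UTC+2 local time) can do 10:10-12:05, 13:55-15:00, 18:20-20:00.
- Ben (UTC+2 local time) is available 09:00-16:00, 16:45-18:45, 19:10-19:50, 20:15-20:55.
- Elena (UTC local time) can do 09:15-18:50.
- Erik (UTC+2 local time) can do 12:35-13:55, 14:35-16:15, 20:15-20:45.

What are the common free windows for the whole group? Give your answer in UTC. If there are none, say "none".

Jonas in UTC: 10:15-13:15, 13:50-17:30 (subtract 2h to convert from UTC+2).
Pita in UTC: 07:25-08:45, 09:00-10:00, 11:40-17:25 (subtract 2h to convert from UTC+2).
Jun in UTC: 08:10-10:05, 11:55-13:00, 16:20-18:00 (subtract 2h to convert from UTC+2).
Ben in UTC: 07:00-14:00, 14:45-16:45, 17:10-17:50, 18:15-18:55 (subtract 2h to convert from UTC+2).
Elena in UTC: 09:15-18:50.
Erik in UTC: 10:35-11:55, 12:35-14:15, 18:15-18:45 (subtract 2h to convert from UTC+2).
Jonas ∩ Pita: 11:40-13:15, 13:50-17:25.
Jonas ∩ Pita ∩ Jun: 11:55-13:00, 16:20-17:25.
Jonas ∩ Pita ∩ Jun ∩ Ben: 11:55-13:00, 16:20-16:45, 17:10-17:25.
Jonas ∩ Pita ∩ Jun ∩ Ben ∩ Elena: 11:55-13:00, 16:20-16:45, 17:10-17:25.
Jonas ∩ Pita ∩ Jun ∩ Ben ∩ Elena ∩ Erik: 12:35-13:00.

12:35-13:00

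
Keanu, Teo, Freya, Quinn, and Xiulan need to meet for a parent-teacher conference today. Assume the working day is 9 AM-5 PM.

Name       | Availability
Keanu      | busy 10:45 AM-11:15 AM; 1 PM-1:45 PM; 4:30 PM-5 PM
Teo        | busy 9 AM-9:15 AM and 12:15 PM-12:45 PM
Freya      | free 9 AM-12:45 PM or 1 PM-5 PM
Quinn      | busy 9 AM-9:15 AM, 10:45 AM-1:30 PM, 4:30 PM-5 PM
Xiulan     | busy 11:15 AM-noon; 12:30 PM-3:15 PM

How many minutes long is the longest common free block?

90

Keanu free: 09:00-10:45, 11:15-13:00, 13:45-16:30 (invert busy blocks within the working day).
Teo free: 09:15-12:15, 12:45-17:00 (invert busy blocks within the working day).
Freya free: 09:00-12:45, 13:00-17:00.
Quinn free: 09:15-10:45, 13:30-16:30 (invert busy blocks within the working day).
Xiulan free: 09:00-11:15, 12:00-12:30, 15:15-17:00 (invert busy blocks within the working day).
Keanu ∩ Teo: 09:15-10:45, 11:15-12:15, 12:45-13:00, 13:45-16:30.
Keanu ∩ Teo ∩ Freya: 09:15-10:45, 11:15-12:15, 13:45-16:30.
Keanu ∩ Teo ∩ Freya ∩ Quinn: 09:15-10:45, 13:45-16:30.
Keanu ∩ Teo ∩ Freya ∩ Quinn ∩ Xiulan: 09:15-10:45, 15:15-16:30.
Those are the intersection windows.
The longest is 09:15-10:45 at 90 minutes.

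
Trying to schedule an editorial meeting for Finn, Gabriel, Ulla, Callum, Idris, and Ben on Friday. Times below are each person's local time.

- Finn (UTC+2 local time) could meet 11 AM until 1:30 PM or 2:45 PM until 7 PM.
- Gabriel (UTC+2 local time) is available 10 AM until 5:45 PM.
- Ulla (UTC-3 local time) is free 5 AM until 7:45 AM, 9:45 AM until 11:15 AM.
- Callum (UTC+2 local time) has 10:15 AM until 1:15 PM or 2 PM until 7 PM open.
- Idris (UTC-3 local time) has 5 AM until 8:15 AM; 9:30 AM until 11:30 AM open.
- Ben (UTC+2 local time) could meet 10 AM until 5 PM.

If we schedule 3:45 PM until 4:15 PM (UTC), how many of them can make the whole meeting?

Finn in UTC: 09:00-11:30, 12:45-17:00 (subtract 2h to convert from UTC+2).
Gabriel in UTC: 08:00-15:45 (subtract 2h to convert from UTC+2).
Ulla in UTC: 08:00-10:45, 12:45-14:15 (add 3h to convert from UTC-3).
Callum in UTC: 08:15-11:15, 12:00-17:00 (subtract 2h to convert from UTC+2).
Idris in UTC: 08:00-11:15, 12:30-14:30 (add 3h to convert from UTC-3).
Ben in UTC: 08:00-15:00 (subtract 2h to convert from UTC+2).
Finn and Callum can make the full 15:45-16:15 slot — that's 2.

2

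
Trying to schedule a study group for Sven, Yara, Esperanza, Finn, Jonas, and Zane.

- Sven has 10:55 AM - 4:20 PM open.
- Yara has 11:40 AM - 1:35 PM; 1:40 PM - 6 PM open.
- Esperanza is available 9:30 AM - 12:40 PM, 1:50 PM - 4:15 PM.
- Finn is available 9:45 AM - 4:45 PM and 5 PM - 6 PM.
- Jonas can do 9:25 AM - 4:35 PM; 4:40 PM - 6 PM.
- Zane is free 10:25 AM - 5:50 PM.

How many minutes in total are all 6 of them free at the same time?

Sven ∩ Yara: 11:40-13:35, 13:40-16:20.
Sven ∩ Yara ∩ Esperanza: 11:40-12:40, 13:50-16:15.
Sven ∩ Yara ∩ Esperanza ∩ Finn: 11:40-12:40, 13:50-16:15.
Sven ∩ Yara ∩ Esperanza ∩ Finn ∩ Jonas: 11:40-12:40, 13:50-16:15.
Sven ∩ Yara ∩ Esperanza ∩ Finn ∩ Jonas ∩ Zane: 11:40-12:40, 13:50-16:15.
Summing the common windows: 60 + 145 = 205 minutes.

205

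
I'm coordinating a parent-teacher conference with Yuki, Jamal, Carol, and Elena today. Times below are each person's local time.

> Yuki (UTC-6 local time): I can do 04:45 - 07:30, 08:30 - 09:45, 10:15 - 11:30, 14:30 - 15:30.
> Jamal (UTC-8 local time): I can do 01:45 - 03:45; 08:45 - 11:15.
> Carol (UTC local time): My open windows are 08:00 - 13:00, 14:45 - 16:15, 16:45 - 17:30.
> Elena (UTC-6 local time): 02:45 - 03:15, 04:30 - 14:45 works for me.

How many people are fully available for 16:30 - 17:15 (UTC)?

Yuki in UTC: 10:45-13:30, 14:30-15:45, 16:15-17:30, 20:30-21:30 (add 6h to convert from UTC-6).
Jamal in UTC: 09:45-11:45, 16:45-19:15 (add 8h to convert from UTC-8).
Carol in UTC: 08:00-13:00, 14:45-16:15, 16:45-17:30.
Elena in UTC: 08:45-09:15, 10:30-20:45 (add 6h to convert from UTC-6).
Yuki and Elena can make the full 16:30-17:15 slot — that's 2.

2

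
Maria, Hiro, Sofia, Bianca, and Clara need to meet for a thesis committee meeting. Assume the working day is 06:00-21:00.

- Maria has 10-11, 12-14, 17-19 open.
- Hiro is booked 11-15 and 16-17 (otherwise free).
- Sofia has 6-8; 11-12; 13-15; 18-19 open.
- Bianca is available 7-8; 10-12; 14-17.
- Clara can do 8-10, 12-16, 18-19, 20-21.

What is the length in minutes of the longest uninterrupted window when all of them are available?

Maria free: 10:00-11:00, 12:00-14:00, 17:00-19:00.
Hiro free: 06:00-11:00, 15:00-16:00, 17:00-21:00 (invert busy blocks within the working day).
Sofia free: 06:00-08:00, 11:00-12:00, 13:00-15:00, 18:00-19:00.
Bianca free: 07:00-08:00, 10:00-12:00, 14:00-17:00.
Clara free: 08:00-10:00, 12:00-16:00, 18:00-19:00, 20:00-21:00.
Maria ∩ Hiro: 10:00-11:00, 17:00-19:00.
Maria ∩ Hiro ∩ Sofia: 18:00-19:00.
Maria ∩ Hiro ∩ Sofia ∩ Bianca: ∅.
Maria ∩ Hiro ∩ Sofia ∩ Bianca ∩ Clara: ∅.
There is no time when everyone is free.
No common window exists, so the longest block is 0 minutes.

0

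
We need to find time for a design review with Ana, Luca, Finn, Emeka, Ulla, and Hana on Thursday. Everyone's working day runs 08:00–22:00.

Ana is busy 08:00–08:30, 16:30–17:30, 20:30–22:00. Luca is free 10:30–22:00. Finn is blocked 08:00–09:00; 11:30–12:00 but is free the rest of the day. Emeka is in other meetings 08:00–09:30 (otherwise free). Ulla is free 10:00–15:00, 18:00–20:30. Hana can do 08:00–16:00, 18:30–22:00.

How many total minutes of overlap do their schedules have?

360

Ana free: 08:30-16:30, 17:30-20:30 (invert busy blocks within the working day).
Luca free: 10:30-22:00.
Finn free: 09:00-11:30, 12:00-22:00 (invert busy blocks within the working day).
Emeka free: 09:30-22:00 (invert busy blocks within the working day).
Ulla free: 10:00-15:00, 18:00-20:30.
Hana free: 08:00-16:00, 18:30-22:00.
Ana ∩ Luca: 10:30-16:30, 17:30-20:30.
Ana ∩ Luca ∩ Finn: 10:30-11:30, 12:00-16:30, 17:30-20:30.
Ana ∩ Luca ∩ Finn ∩ Emeka: 10:30-11:30, 12:00-16:30, 17:30-20:30.
Ana ∩ Luca ∩ Finn ∩ Emeka ∩ Ulla: 10:30-11:30, 12:00-15:00, 18:00-20:30.
Ana ∩ Luca ∩ Finn ∩ Emeka ∩ Ulla ∩ Hana: 10:30-11:30, 12:00-15:00, 18:30-20:30.
Those are the intersection windows.
Summing the common windows: 60 + 180 + 120 = 360 minutes.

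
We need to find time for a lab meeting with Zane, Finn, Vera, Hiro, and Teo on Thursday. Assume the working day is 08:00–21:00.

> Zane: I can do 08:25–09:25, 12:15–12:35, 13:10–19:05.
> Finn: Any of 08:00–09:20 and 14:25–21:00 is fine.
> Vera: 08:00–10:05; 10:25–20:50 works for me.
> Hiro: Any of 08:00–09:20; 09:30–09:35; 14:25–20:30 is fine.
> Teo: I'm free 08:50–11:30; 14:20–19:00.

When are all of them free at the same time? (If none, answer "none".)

Zane ∩ Finn: 08:25-09:20, 14:25-19:05.
Zane ∩ Finn ∩ Vera: 08:25-09:20, 14:25-19:05.
Zane ∩ Finn ∩ Vera ∩ Hiro: 08:25-09:20, 14:25-19:05.
Zane ∩ Finn ∩ Vera ∩ Hiro ∩ Teo: 08:50-09:20, 14:25-19:00.
So the common availability across everyone is 08:50-09:20, 14:25-19:00.

08:50-09:20, 14:25-19:00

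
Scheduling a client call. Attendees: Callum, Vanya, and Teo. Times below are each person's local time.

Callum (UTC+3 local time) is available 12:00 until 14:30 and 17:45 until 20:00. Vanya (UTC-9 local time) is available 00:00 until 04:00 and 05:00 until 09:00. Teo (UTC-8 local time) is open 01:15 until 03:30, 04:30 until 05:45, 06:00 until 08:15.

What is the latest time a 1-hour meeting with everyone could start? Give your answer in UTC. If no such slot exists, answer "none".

15:15

Callum in UTC: 09:00-11:30, 14:45-17:00 (subtract 3h to convert from UTC+3).
Vanya in UTC: 09:00-13:00, 14:00-18:00 (add 9h to convert from UTC-9).
Teo in UTC: 09:15-11:30, 12:30-13:45, 14:00-16:15 (add 8h to convert from UTC-8).
Callum ∩ Vanya: 09:00-11:30, 14:45-17:00.
Callum ∩ Vanya ∩ Teo: 09:15-11:30, 14:45-16:15.
Those are the intersection windows.
The last common window of at least 60 minutes is 14:45-16:15; a 60-minute meeting can start as late as 15:15 and still end by 16:15.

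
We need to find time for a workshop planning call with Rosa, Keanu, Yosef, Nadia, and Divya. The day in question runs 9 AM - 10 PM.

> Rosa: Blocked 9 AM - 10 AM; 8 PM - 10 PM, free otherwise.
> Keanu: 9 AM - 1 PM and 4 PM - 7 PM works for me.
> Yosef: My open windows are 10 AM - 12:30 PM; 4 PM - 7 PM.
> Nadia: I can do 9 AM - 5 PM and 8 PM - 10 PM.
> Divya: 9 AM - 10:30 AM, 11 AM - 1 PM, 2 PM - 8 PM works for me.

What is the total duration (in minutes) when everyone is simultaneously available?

Rosa free: 10:00-20:00 (invert busy blocks within the working day).
Keanu free: 09:00-13:00, 16:00-19:00.
Yosef free: 10:00-12:30, 16:00-19:00.
Nadia free: 09:00-17:00, 20:00-22:00.
Divya free: 09:00-10:30, 11:00-13:00, 14:00-20:00.
Rosa ∩ Keanu: 10:00-13:00, 16:00-19:00.
Rosa ∩ Keanu ∩ Yosef: 10:00-12:30, 16:00-19:00.
Rosa ∩ Keanu ∩ Yosef ∩ Nadia: 10:00-12:30, 16:00-17:00.
Rosa ∩ Keanu ∩ Yosef ∩ Nadia ∩ Divya: 10:00-10:30, 11:00-12:30, 16:00-17:00.
Summing the common windows: 30 + 90 + 60 = 180 minutes.

180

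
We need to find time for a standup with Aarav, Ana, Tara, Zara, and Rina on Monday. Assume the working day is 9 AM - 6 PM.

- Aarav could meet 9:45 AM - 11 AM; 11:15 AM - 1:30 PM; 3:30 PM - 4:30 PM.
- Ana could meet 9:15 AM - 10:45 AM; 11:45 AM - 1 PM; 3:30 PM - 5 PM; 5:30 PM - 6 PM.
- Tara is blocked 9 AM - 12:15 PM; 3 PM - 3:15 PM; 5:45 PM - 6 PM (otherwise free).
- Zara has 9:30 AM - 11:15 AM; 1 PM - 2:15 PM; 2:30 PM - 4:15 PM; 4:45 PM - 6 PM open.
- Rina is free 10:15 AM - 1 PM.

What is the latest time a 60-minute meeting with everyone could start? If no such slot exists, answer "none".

Aarav free: 09:45-11:00, 11:15-13:30, 15:30-16:30.
Ana free: 09:15-10:45, 11:45-13:00, 15:30-17:00, 17:30-18:00.
Tara free: 12:15-15:00, 15:15-17:45 (invert busy blocks within the working day).
Zara free: 09:30-11:15, 13:00-14:15, 14:30-16:15, 16:45-18:00.
Rina free: 10:15-13:00.
Aarav ∩ Ana: 09:45-10:45, 11:45-13:00, 15:30-16:30.
Aarav ∩ Ana ∩ Tara: 12:15-13:00, 15:30-16:30.
Aarav ∩ Ana ∩ Tara ∩ Zara: 15:30-16:15.
Aarav ∩ Ana ∩ Tara ∩ Zara ∩ Rina: ∅.
There is no time when everyone is free.
No common window is at least 60 minutes long.

none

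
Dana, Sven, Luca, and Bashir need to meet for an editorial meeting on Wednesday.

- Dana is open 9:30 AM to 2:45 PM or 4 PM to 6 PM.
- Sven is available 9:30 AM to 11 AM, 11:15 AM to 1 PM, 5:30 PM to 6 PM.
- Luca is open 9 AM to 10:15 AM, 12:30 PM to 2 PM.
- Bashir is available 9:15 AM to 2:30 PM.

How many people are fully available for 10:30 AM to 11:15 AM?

Dana and Bashir can make the full 10:30-11:15 slot — that's 2.

2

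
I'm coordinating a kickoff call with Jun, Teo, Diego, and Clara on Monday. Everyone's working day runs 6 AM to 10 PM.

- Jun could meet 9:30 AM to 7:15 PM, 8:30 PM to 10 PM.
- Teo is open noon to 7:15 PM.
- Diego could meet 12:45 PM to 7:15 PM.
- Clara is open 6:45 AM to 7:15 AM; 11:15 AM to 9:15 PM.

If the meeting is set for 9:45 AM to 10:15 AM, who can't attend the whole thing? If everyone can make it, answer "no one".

Jun: free for 09:45-10:15. Teo: not fully free for 09:45-10:15. Diego: not fully free for 09:45-10:15. Clara: not fully free for 09:45-10:15.

Clara, Diego, Teo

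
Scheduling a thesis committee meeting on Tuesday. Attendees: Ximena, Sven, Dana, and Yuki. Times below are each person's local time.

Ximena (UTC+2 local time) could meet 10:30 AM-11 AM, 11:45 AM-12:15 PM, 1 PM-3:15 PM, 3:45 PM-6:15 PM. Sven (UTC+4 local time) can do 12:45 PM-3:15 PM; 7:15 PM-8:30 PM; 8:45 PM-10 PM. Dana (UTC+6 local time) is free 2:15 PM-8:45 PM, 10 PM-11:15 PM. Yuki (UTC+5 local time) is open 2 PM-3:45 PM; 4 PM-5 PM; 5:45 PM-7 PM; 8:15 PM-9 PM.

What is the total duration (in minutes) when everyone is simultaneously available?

Ximena in UTC: 08:30-09:00, 09:45-10:15, 11:00-13:15, 13:45-16:15 (subtract 2h to convert from UTC+2).
Sven in UTC: 08:45-11:15, 15:15-16:30, 16:45-18:00 (subtract 4h to convert from UTC+4).
Dana in UTC: 08:15-14:45, 16:00-17:15 (subtract 6h to convert from UTC+6).
Yuki in UTC: 09:00-10:45, 11:00-12:00, 12:45-14:00, 15:15-16:00 (subtract 5h to convert from UTC+5).
Ximena ∩ Sven: 08:45-09:00, 09:45-10:15, 11:00-11:15, 15:15-16:15.
Ximena ∩ Sven ∩ Dana: 08:45-09:00, 09:45-10:15, 11:00-11:15, 16:00-16:15.
Ximena ∩ Sven ∩ Dana ∩ Yuki: 09:45-10:15, 11:00-11:15.
Summing the common windows: 30 + 15 = 45 minutes.

45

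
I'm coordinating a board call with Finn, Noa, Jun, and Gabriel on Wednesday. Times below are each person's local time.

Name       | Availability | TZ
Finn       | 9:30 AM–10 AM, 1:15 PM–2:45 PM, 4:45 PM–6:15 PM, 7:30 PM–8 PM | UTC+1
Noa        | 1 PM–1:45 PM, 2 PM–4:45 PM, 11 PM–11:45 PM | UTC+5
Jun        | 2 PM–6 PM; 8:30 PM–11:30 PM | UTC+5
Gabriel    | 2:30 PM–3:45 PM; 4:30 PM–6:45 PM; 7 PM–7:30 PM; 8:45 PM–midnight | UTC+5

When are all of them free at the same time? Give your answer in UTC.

none

Finn in UTC: 08:30-09:00, 12:15-13:45, 15:45-17:15, 18:30-19:00 (subtract 1h to convert from UTC+1).
Noa in UTC: 08:00-08:45, 09:00-11:45, 18:00-18:45 (subtract 5h to convert from UTC+5).
Jun in UTC: 09:00-13:00, 15:30-18:30 (subtract 5h to convert from UTC+5).
Gabriel in UTC: 09:30-10:45, 11:30-13:45, 14:00-14:30, 15:45-19:00 (subtract 5h to convert from UTC+5).
Finn ∩ Noa: 08:30-08:45, 18:30-18:45.
Finn ∩ Noa ∩ Jun: ∅.
Finn ∩ Noa ∩ Jun ∩ Gabriel: ∅.
There is no time when everyone is free.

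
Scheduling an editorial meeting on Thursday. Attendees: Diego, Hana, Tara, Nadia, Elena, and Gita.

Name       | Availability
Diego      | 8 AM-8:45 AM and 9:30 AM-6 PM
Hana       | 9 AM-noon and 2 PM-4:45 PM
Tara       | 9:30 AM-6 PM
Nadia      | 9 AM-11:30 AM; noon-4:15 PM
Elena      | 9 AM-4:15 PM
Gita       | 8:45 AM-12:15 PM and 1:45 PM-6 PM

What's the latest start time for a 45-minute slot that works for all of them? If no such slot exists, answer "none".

Diego ∩ Hana: 09:30-12:00, 14:00-16:45.
Diego ∩ Hana ∩ Tara: 09:30-12:00, 14:00-16:45.
Diego ∩ Hana ∩ Tara ∩ Nadia: 09:30-11:30, 14:00-16:15.
Diego ∩ Hana ∩ Tara ∩ Nadia ∩ Elena: 09:30-11:30, 14:00-16:15.
Diego ∩ Hana ∩ Tara ∩ Nadia ∩ Elena ∩ Gita: 09:30-11:30, 14:00-16:15.
Those are the intersection windows.
The last common window of at least 45 minutes is 14:00-16:15; a 45-minute meeting can start as late as 15:30 and still end by 16:15.

15:30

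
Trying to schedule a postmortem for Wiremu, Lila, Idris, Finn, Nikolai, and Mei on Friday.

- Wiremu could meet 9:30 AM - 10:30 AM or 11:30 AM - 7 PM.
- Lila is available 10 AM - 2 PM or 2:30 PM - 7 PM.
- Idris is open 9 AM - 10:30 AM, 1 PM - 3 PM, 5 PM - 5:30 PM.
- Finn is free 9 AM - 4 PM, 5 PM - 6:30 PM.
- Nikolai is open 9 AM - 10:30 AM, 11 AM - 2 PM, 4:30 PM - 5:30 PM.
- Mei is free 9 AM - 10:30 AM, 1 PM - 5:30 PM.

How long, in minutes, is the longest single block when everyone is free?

Wiremu ∩ Lila: 10:00-10:30, 11:30-14:00, 14:30-19:00.
Wiremu ∩ Lila ∩ Idris: 10:00-10:30, 13:00-14:00, 14:30-15:00, 17:00-17:30.
Wiremu ∩ Lila ∩ Idris ∩ Finn: 10:00-10:30, 13:00-14:00, 14:30-15:00, 17:00-17:30.
Wiremu ∩ Lila ∩ Idris ∩ Finn ∩ Nikolai: 10:00-10:30, 13:00-14:00, 17:00-17:30.
Wiremu ∩ Lila ∩ Idris ∩ Finn ∩ Nikolai ∩ Mei: 10:00-10:30, 13:00-14:00, 17:00-17:30.
The longest is 13:00-14:00 at 60 minutes.

60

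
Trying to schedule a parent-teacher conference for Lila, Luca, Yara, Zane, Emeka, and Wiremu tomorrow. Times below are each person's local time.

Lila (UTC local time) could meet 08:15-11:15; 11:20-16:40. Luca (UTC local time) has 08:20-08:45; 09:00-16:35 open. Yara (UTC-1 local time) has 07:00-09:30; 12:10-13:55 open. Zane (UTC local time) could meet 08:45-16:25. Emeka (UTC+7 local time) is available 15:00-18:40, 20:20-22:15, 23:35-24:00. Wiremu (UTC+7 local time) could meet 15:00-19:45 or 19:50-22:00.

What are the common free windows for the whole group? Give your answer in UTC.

09:00-10:30, 13:20-14:55

Lila in UTC: 08:15-11:15, 11:20-16:40.
Luca in UTC: 08:20-08:45, 09:00-16:35.
Yara in UTC: 08:00-10:30, 13:10-14:55 (add 1h to convert from UTC-1).
Zane in UTC: 08:45-16:25.
Emeka in UTC: 08:00-11:40, 13:20-15:15, 16:35-17:00 (subtract 7h to convert from UTC+7).
Wiremu in UTC: 08:00-12:45, 12:50-15:00 (subtract 7h to convert from UTC+7).
Lila ∩ Luca: 08:20-08:45, 09:00-11:15, 11:20-16:35.
Lila ∩ Luca ∩ Yara: 08:20-08:45, 09:00-10:30, 13:10-14:55.
Lila ∩ Luca ∩ Yara ∩ Zane: 09:00-10:30, 13:10-14:55.
Lila ∩ Luca ∩ Yara ∩ Zane ∩ Emeka: 09:00-10:30, 13:20-14:55.
Lila ∩ Luca ∩ Yara ∩ Zane ∩ Emeka ∩ Wiremu: 09:00-10:30, 13:20-14:55.
So the common availability across everyone is 09:00-10:30, 13:20-14:55.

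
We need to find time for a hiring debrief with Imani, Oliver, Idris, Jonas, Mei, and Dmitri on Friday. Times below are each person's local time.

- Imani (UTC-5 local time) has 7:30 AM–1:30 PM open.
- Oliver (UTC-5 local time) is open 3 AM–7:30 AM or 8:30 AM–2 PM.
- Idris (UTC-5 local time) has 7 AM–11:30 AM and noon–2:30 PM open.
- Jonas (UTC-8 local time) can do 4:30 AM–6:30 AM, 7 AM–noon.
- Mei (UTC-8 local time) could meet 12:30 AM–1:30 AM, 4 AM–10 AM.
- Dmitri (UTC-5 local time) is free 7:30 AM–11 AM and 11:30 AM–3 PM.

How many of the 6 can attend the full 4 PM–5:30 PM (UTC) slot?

Imani in UTC: 12:30-18:30 (add 5h to convert from UTC-5).
Oliver in UTC: 08:00-12:30, 13:30-19:00 (add 5h to convert from UTC-5).
Idris in UTC: 12:00-16:30, 17:00-19:30 (add 5h to convert from UTC-5).
Jonas in UTC: 12:30-14:30, 15:00-20:00 (add 8h to convert from UTC-8).
Mei in UTC: 08:30-09:30, 12:00-18:00 (add 8h to convert from UTC-8).
Dmitri in UTC: 12:30-16:00, 16:30-20:00 (add 5h to convert from UTC-5).
Imani, Oliver, Jonas, and Mei can make the full 16:00-17:30 slot — that's 4.

4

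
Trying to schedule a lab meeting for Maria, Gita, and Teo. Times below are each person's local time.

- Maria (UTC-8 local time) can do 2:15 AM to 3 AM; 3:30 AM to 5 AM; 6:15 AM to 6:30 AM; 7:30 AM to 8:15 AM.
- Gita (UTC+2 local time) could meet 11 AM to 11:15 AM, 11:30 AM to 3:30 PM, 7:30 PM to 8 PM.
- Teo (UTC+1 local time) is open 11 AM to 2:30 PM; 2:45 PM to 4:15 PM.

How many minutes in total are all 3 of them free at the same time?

135

Maria in UTC: 10:15-11:00, 11:30-13:00, 14:15-14:30, 15:30-16:15 (add 8h to convert from UTC-8).
Gita in UTC: 09:00-09:15, 09:30-13:30, 17:30-18:00 (subtract 2h to convert from UTC+2).
Teo in UTC: 10:00-13:30, 13:45-15:15 (subtract 1h to convert from UTC+1).
Maria ∩ Gita: 10:15-11:00, 11:30-13:00.
Maria ∩ Gita ∩ Teo: 10:15-11:00, 11:30-13:00.
Summing the common windows: 45 + 90 = 135 minutes.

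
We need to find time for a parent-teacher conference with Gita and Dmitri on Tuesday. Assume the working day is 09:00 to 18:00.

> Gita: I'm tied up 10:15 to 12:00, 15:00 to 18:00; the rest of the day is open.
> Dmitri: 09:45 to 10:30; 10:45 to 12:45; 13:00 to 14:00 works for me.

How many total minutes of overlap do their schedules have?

Gita free: 09:00-10:15, 12:00-15:00 (invert busy blocks within the working day).
Dmitri free: 09:45-10:30, 10:45-12:45, 13:00-14:00.
Gita ∩ Dmitri: 09:45-10:15, 12:00-12:45, 13:00-14:00.
Those are the intersection windows.
Summing the common windows: 30 + 45 + 60 = 135 minutes.

135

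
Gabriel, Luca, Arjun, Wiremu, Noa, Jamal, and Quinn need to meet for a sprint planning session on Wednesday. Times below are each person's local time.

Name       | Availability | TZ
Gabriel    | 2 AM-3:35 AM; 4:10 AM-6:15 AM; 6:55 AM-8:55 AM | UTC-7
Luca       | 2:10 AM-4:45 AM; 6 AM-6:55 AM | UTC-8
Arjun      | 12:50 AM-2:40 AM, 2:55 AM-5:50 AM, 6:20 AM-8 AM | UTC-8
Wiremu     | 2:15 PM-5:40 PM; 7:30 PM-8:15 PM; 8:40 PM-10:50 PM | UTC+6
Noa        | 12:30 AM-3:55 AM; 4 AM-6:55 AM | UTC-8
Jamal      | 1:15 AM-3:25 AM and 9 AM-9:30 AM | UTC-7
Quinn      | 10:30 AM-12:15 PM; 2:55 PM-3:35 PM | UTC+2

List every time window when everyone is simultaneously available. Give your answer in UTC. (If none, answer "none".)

10:10-10:15

Gabriel in UTC: 09:00-10:35, 11:10-13:15, 13:55-15:55 (add 7h to convert from UTC-7).
Luca in UTC: 10:10-12:45, 14:00-14:55 (add 8h to convert from UTC-8).
Arjun in UTC: 08:50-10:40, 10:55-13:50, 14:20-16:00 (add 8h to convert from UTC-8).
Wiremu in UTC: 08:15-11:40, 13:30-14:15, 14:40-16:50 (subtract 6h to convert from UTC+6).
Noa in UTC: 08:30-11:55, 12:00-14:55 (add 8h to convert from UTC-8).
Jamal in UTC: 08:15-10:25, 16:00-16:30 (add 7h to convert from UTC-7).
Quinn in UTC: 08:30-10:15, 12:55-13:35 (subtract 2h to convert from UTC+2).
Gabriel ∩ Luca: 10:10-10:35, 11:10-12:45, 14:00-14:55.
Gabriel ∩ Luca ∩ Arjun: 10:10-10:35, 11:10-12:45, 14:20-14:55.
Gabriel ∩ Luca ∩ Arjun ∩ Wiremu: 10:10-10:35, 11:10-11:40, 14:40-14:55.
Gabriel ∩ Luca ∩ Arjun ∩ Wiremu ∩ Noa: 10:10-10:35, 11:10-11:40, 14:40-14:55.
Gabriel ∩ Luca ∩ Arjun ∩ Wiremu ∩ Noa ∩ Jamal: 10:10-10:25.
Gabriel ∩ Luca ∩ Arjun ∩ Wiremu ∩ Noa ∩ Jamal ∩ Quinn: 10:10-10:15.
So the common availability across everyone is 10:10-10:15.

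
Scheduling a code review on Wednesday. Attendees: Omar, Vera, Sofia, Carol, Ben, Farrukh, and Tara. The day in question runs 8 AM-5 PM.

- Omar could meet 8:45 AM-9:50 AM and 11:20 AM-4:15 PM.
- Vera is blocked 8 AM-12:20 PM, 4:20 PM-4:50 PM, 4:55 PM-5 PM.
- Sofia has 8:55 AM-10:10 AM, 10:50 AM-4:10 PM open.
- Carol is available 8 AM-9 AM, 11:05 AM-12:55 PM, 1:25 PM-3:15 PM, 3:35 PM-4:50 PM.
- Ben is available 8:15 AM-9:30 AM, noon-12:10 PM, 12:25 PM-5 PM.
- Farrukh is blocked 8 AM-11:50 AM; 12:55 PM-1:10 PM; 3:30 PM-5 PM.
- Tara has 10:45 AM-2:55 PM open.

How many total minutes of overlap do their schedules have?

120

Omar free: 08:45-09:50, 11:20-16:15.
Vera free: 12:20-16:20, 16:50-16:55 (invert busy blocks within the working day).
Sofia free: 08:55-10:10, 10:50-16:10.
Carol free: 08:00-09:00, 11:05-12:55, 13:25-15:15, 15:35-16:50.
Ben free: 08:15-09:30, 12:00-12:10, 12:25-17:00.
Farrukh free: 11:50-12:55, 13:10-15:30 (invert busy blocks within the working day).
Tara free: 10:45-14:55.
Omar ∩ Vera: 12:20-16:15.
Omar ∩ Vera ∩ Sofia: 12:20-16:10.
Omar ∩ Vera ∩ Sofia ∩ Carol: 12:20-12:55, 13:25-15:15, 15:35-16:10.
Omar ∩ Vera ∩ Sofia ∩ Carol ∩ Ben: 12:25-12:55, 13:25-15:15, 15:35-16:10.
Omar ∩ Vera ∩ Sofia ∩ Carol ∩ Ben ∩ Farrukh: 12:25-12:55, 13:25-15:15.
Omar ∩ Vera ∩ Sofia ∩ Carol ∩ Ben ∩ Farrukh ∩ Tara: 12:25-12:55, 13:25-14:55.
Those are the intersection windows.
Summing the common windows: 30 + 90 = 120 minutes.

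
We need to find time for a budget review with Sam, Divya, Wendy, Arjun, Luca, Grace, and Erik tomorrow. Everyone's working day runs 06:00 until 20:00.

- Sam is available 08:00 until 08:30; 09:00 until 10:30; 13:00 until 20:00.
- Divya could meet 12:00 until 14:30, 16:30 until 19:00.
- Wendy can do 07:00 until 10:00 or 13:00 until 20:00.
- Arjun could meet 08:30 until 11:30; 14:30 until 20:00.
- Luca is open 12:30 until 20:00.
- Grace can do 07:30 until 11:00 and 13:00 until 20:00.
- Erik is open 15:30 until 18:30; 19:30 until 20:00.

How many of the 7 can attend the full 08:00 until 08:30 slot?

Sam, Wendy, and Grace can make the full 08:00-08:30 slot — that's 3.

3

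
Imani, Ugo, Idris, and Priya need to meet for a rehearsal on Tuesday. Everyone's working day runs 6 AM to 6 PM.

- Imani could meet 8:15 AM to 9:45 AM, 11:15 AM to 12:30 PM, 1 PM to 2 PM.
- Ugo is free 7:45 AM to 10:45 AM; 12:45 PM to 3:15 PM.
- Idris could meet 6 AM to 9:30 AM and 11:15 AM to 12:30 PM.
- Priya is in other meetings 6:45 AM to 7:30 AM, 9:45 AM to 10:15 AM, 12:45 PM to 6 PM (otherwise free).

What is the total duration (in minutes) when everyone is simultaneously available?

75

Imani free: 08:15-09:45, 11:15-12:30, 13:00-14:00.
Ugo free: 07:45-10:45, 12:45-15:15.
Idris free: 06:00-09:30, 11:15-12:30.
Priya free: 06:00-06:45, 07:30-09:45, 10:15-12:45 (invert busy blocks within the working day).
Imani ∩ Ugo: 08:15-09:45, 13:00-14:00.
Imani ∩ Ugo ∩ Idris: 08:15-09:30.
Imani ∩ Ugo ∩ Idris ∩ Priya: 08:15-09:30.
That's a single block of 75 minutes.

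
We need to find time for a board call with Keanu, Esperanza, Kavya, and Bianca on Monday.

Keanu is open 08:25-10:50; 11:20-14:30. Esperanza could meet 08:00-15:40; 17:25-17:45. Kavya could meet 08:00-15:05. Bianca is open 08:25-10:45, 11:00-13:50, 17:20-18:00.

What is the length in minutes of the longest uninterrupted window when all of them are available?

Keanu ∩ Esperanza: 08:25-10:50, 11:20-14:30.
Keanu ∩ Esperanza ∩ Kavya: 08:25-10:50, 11:20-14:30.
Keanu ∩ Esperanza ∩ Kavya ∩ Bianca: 08:25-10:45, 11:20-13:50.
The longest is 11:20-13:50 at 150 minutes.

150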